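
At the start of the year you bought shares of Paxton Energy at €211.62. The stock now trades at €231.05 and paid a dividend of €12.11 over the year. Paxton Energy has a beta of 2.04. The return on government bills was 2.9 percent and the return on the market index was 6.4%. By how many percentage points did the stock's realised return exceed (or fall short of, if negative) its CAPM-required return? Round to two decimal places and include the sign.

Realised HPR = (P1 + D1 − P0) / P0 = (231.05 + 12.11 − 211.62) / 211.62 = 31.54 / 211.62 = 14.9041%
MRP = 6.4% − 2.9% = 3.50%
CAPM required = R_f + β·MRP = 2.9% + 2.04 × 3.5% = 10.0400%
α = realised − required = 14.9041% − 10.0400% = +4.86%

+4.86%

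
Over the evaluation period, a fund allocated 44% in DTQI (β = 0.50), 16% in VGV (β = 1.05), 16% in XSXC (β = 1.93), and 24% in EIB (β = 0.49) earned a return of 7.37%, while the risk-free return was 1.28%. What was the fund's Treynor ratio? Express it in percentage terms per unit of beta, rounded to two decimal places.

β_P = 0.44×0.50 + 0.16×1.05 + 0.16×1.93 + 0.24×0.49 = 0.8144
Treynor = (R_P − R_f) / β_P = (7.37% − 1.28%) / 0.8144 = 6.09% / 0.8144 = 7.48%

7.48%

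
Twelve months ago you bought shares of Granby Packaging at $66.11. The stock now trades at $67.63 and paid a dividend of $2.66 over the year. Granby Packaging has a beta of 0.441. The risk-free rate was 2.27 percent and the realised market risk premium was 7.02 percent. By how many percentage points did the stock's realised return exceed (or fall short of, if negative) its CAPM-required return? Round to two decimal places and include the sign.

Realised HPR = (P1 + D1 − P0) / P0 = (67.63 + 2.66 − 66.11) / 66.11 = 4.18 / 66.11 = 6.3228%
CAPM required = R_f + β·MRP = 2.27% + 0.441 × 7.02% = 5.36582%
α = realised − required = 6.3228% − 5.36582% = +0.96%

+0.96%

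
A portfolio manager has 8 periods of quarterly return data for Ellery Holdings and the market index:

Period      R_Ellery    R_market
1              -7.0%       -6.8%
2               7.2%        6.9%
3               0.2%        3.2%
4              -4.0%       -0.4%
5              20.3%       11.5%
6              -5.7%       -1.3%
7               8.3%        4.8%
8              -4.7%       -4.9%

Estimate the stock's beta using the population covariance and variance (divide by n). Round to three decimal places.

1.437

Mean R_i = (-7.0 + 7.2 + 0.2 − 4.0 + 20.3 − 5.7 + 8.3 − 4.7) / 8 = 1.8250%
Mean R_m = (-6.8 + 6.9 + 3.2 − 0.4 + 11.5 − 1.3 + 4.8 − 4.9) / 8 = 1.6250%
Σ(R_i − R̄_i)(R_m − R̄_m) = 379.5250  ⇒  Cov = 379.5250 / 8 = 47.4406
Σ(R_m − R̄_m)² = 264.1150  ⇒  Var(R_m) = 264.1150 / 8 = 33.0144
β = Cov / Var(R_m) = 47.4406 / 33.0144 = 1.4370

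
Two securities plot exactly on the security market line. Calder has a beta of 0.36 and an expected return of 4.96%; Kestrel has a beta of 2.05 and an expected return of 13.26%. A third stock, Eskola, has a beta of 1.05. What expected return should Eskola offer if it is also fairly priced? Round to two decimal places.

MRP (SML slope) = (13.26% − 4.96%) / (2.05 − 0.36) = 8.30% / 1.69 = 4.9112%
R_f (intercept) = 4.96% − 0.36 × 4.9112% = 3.1920%
E(R_Eskola) = R_f + β × MRP = 3.1920% + 1.05 × 4.9112% = 8.35%

8.35%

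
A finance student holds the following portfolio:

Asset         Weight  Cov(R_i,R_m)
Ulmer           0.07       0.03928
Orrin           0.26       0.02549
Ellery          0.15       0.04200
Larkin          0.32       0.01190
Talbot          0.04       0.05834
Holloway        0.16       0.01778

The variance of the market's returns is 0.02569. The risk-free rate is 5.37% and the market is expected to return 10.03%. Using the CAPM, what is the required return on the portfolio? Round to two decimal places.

β_Ulmer = 0.03928 / 0.02569 = 1.5290
β_Orrin = 0.02549 / 0.02569 = 0.9922
β_Ellery = 0.04200 / 0.02569 = 1.6349
β_Larkin = 0.01190 / 0.02569 = 0.4632
β_Talbot = 0.05834 / 0.02569 = 2.2709
β_Holloway = 0.01778 / 0.02569 = 0.6921
β_P = Σ w_i β_i = 0.07×1.5290 + 0.26×0.9922 + 0.15×1.6349 + 0.32×0.4632 + 0.04×2.2709 + 0.16×0.6921 = 0.9600
MRP = 10.03% − 5.37% = 4.66%
E(R_P) = R_f + β_P × MRP = 5.37% + 0.9600 × 4.66% = 9.84%

9.84%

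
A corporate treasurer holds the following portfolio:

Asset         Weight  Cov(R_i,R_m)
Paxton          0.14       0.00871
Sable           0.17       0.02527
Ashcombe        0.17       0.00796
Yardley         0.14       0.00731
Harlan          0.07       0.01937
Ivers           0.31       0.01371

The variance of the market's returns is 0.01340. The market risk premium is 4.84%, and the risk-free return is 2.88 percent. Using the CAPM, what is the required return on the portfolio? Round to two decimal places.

7.76%

β_Paxton = 0.00871 / 0.01340 = 0.6500
β_Sable = 0.02527 / 0.01340 = 1.8858
β_Ashcombe = 0.00796 / 0.01340 = 0.5940
β_Yardley = 0.00731 / 0.01340 = 0.5455
β_Harlan = 0.01937 / 0.01340 = 1.4455
β_Ivers = 0.01371 / 0.01340 = 1.0231
β_P = Σ w_i β_i = 0.14×0.6500 + 0.17×1.8858 + 0.17×0.5940 + 0.14×0.5455 + 0.07×1.4455 + 0.31×1.0231 = 1.0073
E(R_P) = R_f + β_P × MRP = 2.88% + 1.0073 × 4.84% = 7.76%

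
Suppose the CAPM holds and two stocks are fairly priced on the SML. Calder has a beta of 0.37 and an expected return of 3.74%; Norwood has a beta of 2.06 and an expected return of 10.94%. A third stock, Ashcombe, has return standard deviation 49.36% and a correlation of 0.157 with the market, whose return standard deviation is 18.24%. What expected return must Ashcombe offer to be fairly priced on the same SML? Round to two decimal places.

3.97%

MRP = (10.94% − 3.74%) / (2.06 − 0.37) = 4.2604%
R_f = 3.74% − 0.37 × 4.2604% = 2.1637%
β_Ashcombe = ρ·σ_i/σ_m = 0.157 × 49.36 / 18.24 = 0.4249
E(R_Ashcombe) = R_f + β × MRP = 2.1637% + 0.4249 × 4.2604% = 3.97%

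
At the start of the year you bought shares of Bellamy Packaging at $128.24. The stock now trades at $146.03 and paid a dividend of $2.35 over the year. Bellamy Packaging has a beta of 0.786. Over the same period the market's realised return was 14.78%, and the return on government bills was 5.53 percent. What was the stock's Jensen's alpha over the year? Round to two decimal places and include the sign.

+2.90%

Realised HPR = (P1 + D1 − P0) / P0 = (146.03 + 2.35 − 128.24) / 128.24 = 20.14 / 128.24 = 15.7049%
MRP = 14.78% − 5.53% = 9.25%
CAPM required = R_f + β·MRP = 5.53% + 0.786 × 9.25% = 12.80050%
α = realised − required = 15.7049% − 12.80050% = +2.90%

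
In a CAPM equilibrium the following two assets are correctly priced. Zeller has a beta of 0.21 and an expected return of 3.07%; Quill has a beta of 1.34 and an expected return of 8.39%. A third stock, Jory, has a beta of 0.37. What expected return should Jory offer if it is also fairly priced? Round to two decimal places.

3.82%

MRP (SML slope) = (8.39% − 3.07%) / (1.34 − 0.21) = 5.32% / 1.13 = 4.7080%
R_f (intercept) = 3.07% − 0.21 × 4.7080% = 2.0813%
E(R_Jory) = R_f + β × MRP = 2.0813% + 0.37 × 4.7080% = 3.82%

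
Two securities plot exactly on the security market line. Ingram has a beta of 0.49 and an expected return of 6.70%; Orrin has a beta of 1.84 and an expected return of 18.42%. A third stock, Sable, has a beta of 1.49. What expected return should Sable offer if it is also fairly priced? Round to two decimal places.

MRP (SML slope) = (18.42% − 6.70%) / (1.84 − 0.49) = 11.72% / 1.35 = 8.6815%
R_f (intercept) = 6.70% − 0.49 × 8.6815% = 2.4461%
E(R_Sable) = R_f + β × MRP = 2.4461% + 1.49 × 8.6815% = 15.38%

15.38%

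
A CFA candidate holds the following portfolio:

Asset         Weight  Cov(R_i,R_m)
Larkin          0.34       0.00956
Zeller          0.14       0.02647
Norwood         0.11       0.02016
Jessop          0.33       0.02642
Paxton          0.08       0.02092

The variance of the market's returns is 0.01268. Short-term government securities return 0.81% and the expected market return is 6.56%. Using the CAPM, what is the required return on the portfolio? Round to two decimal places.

9.68%

β_Larkin = 0.00956 / 0.01268 = 0.7539
β_Zeller = 0.02647 / 0.01268 = 2.0875
β_Norwood = 0.02016 / 0.01268 = 1.5899
β_Jessop = 0.02642 / 0.01268 = 2.0836
β_Paxton = 0.02092 / 0.01268 = 1.6498
β_P = Σ w_i β_i = 0.34×0.7539 + 0.14×2.0875 + 0.11×1.5899 + 0.33×2.0836 + 0.08×1.6498 = 1.5430
MRP = 6.56% − 0.81% = 5.75%
E(R_P) = R_f + β_P × MRP = 0.81% + 1.5430 × 5.75% = 9.68%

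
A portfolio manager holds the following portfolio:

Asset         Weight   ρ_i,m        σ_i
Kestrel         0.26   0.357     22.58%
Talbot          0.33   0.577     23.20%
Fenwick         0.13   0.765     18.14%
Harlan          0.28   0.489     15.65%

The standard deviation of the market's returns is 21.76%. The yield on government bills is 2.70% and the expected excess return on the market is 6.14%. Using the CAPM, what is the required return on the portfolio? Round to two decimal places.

5.65%

β_Kestrel = 0.357 × 22.58% / 21.76% = 0.3705
β_Talbot = 0.577 × 23.20% / 21.76% = 0.6152
β_Fenwick = 0.765 × 18.14% / 21.76% = 0.6377
β_Harlan = 0.489 × 15.65% / 21.76% = 0.3517
β_P = Σ w_i β_i = 0.26×0.3705 + 0.33×0.6152 + 0.13×0.6377 + 0.28×0.3517 = 0.4807
E(R_P) = R_f + β_P × MRP = 2.70% + 0.4807 × 6.14% = 5.65%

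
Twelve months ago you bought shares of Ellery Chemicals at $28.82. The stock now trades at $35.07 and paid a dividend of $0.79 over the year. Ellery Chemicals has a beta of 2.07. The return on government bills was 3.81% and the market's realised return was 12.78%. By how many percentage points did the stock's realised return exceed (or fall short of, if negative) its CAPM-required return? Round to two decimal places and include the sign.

Realised HPR = (P1 + D1 − P0) / P0 = (35.07 + 0.79 − 28.82) / 28.82 = 7.04 / 28.82 = 24.4275%
MRP = 12.78% − 3.81% = 8.97%
CAPM required = R_f + β·MRP = 3.81% + 2.07 × 8.97% = 22.3779%
α = realised − required = 24.4275% − 22.3779% = +2.05%

+2.05%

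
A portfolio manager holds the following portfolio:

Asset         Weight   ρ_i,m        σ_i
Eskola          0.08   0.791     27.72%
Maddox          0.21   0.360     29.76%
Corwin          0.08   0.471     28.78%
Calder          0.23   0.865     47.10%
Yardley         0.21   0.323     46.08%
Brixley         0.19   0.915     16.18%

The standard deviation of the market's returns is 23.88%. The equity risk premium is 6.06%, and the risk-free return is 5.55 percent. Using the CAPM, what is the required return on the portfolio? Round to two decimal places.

10.73%

β_Eskola = 0.791 × 27.72% / 23.88% = 0.9182
β_Maddox = 0.360 × 29.76% / 23.88% = 0.4486
β_Corwin = 0.471 × 28.78% / 23.88% = 0.5676
β_Calder = 0.865 × 47.10% / 23.88% = 1.7061
β_Yardley = 0.323 × 46.08% / 23.88% = 0.6233
β_Brixley = 0.915 × 16.18% / 23.88% = 0.6200
β_P = Σ w_i β_i = 0.08×0.9182 + 0.21×0.4486 + 0.08×0.5676 + 0.23×1.7061 + 0.21×0.6233 + 0.19×0.6200 = 0.8542
E(R_P) = R_f + β_P × MRP = 5.55% + 0.8542 × 6.06% = 10.73%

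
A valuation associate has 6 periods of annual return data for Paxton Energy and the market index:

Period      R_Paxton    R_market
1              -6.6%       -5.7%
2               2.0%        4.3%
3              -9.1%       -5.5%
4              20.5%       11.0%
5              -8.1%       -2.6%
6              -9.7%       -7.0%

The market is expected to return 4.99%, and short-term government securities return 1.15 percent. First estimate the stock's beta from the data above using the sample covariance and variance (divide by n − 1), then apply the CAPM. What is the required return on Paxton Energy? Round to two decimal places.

7.23%

Mean R_i = (-6.6 + 2.0 − 9.1 + 20.5 − 8.1 − 9.7) / 6 = -1.8333%
Mean R_m = (-5.7 + 4.3 − 5.5 + 11.0 − 2.6 − 7.0) / 6 = -0.9167%
Σ(R_i − R̄_i)(R_m − R̄_m) = 400.6467  ⇒  Cov = 400.6467 / 5 = 80.1293
Σ(R_m − R̄_m)² = 252.9483  ⇒  Var(R_m) = 252.9483 / 5 = 50.5897
β = Cov / Var(R_m) = 80.1293 / 50.5897 = 1.5839
MRP = 4.99% − 1.15% = 3.84%
E(R) = R_f + β × MRP = 1.15% + 1.5839 × 3.84% = 7.23%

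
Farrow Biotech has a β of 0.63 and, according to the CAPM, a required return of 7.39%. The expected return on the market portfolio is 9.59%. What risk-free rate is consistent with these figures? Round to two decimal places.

E(R) = R_f + β(E(R_m) − R_f) = R_f(1 − β) + β·E(R_m)
7.39% = R_f × (1 − 0.63) + 0.63 × 9.59%
7.39% = R_f × 0.37 + 6.0417%
R_f = (7.39% − 6.0417%) / 0.37 = 3.64%

3.64%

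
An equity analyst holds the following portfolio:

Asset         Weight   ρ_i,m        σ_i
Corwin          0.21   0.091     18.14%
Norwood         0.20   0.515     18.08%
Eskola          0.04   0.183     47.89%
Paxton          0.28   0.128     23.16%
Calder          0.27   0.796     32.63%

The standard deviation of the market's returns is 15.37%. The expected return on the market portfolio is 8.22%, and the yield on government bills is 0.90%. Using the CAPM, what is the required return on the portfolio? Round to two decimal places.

5.85%

β_Corwin = 0.091 × 18.14% / 15.37% = 0.1074
β_Norwood = 0.515 × 18.08% / 15.37% = 0.6058
β_Eskola = 0.183 × 47.89% / 15.37% = 0.5702
β_Paxton = 0.128 × 23.16% / 15.37% = 0.1929
β_Calder = 0.796 × 32.63% / 15.37% = 1.6899
β_P = Σ w_i β_i = 0.21×0.1074 + 0.20×0.6058 + 0.04×0.5702 + 0.28×0.1929 + 0.27×1.6899 = 0.6768
MRP = 8.22% − 0.90% = 7.32%
E(R_P) = R_f + β_P × MRP = 0.90% + 0.6768 × 7.32% = 5.85%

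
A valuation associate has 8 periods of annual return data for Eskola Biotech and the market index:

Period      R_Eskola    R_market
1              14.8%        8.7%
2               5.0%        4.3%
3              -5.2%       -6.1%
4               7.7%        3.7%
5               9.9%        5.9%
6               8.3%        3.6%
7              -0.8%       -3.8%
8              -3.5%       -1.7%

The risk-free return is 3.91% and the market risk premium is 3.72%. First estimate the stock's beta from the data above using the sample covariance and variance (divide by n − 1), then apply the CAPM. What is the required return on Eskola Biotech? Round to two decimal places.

8.81%

Mean R_i = (14.8 + 5.0 − 5.2 + 7.7 + 9.9 + 8.3 − 0.8 − 3.5) / 8 = 4.5250%
Mean R_m = (8.7 + 4.3 − 6.1 + 3.7 + 5.9 + 3.6 − 3.8 − 1.7) / 8 = 1.8250%
Σ(R_i − R̄_i)(R_m − R̄_m) = 241.6850  ⇒  Cov = 241.6850 / 7 = 34.5264
Σ(R_m − R̄_m)² = 183.5350  ⇒  Var(R_m) = 183.5350 / 7 = 26.2193
β = Cov / Var(R_m) = 34.5264 / 26.2193 = 1.3168
E(R) = R_f + β × MRP = 3.91% + 1.3168 × 3.72% = 8.81%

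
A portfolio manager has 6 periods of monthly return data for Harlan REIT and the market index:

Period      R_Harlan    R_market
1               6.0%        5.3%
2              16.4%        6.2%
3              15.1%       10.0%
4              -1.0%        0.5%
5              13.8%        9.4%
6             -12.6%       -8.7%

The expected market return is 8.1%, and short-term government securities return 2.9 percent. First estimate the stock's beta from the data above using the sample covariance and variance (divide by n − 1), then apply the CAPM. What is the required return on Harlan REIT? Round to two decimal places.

Mean R_i = (6.0 + 16.4 + 15.1 − 1.0 + 13.8 − 12.6) / 6 = 6.2833%
Mean R_m = (5.3 + 6.2 + 10.0 + 0.5 + 9.4 − 8.7) / 6 = 3.7833%
Σ(R_i − R̄_i)(R_m − R̄_m) = 380.6883  ⇒  Cov = 380.6883 / 5 = 76.1377
Σ(R_m − R̄_m)² = 244.9483  ⇒  Var(R_m) = 244.9483 / 5 = 48.9897
β = Cov / Var(R_m) = 76.1377 / 48.9897 = 1.5542
MRP = 8.1% − 2.9% = 5.20%
E(R) = R_f + β × MRP = 2.9% + 1.5542 × 5.2% = 10.98%

10.98%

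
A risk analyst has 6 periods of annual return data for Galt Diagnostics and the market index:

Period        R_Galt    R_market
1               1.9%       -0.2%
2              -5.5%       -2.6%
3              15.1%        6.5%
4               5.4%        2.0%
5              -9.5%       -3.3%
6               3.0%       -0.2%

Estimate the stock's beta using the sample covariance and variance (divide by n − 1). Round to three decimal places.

2.371

Mean R_i = (1.9 − 5.5 + 15.1 + 5.4 − 9.5 + 3.0) / 6 = 1.7333%
Mean R_m = (-0.2 − 2.6 + 6.5 + 2.0 − 3.3 − 0.2) / 6 = 0.3667%
Σ(R_i − R̄_i)(R_m − R̄_m) = 149.8067  ⇒  Cov = 149.8067 / 5 = 29.9613
Σ(R_m − R̄_m)² = 63.1733  ⇒  Var(R_m) = 63.1733 / 5 = 12.6347
β = Cov / Var(R_m) = 29.9613 / 12.6347 = 2.3714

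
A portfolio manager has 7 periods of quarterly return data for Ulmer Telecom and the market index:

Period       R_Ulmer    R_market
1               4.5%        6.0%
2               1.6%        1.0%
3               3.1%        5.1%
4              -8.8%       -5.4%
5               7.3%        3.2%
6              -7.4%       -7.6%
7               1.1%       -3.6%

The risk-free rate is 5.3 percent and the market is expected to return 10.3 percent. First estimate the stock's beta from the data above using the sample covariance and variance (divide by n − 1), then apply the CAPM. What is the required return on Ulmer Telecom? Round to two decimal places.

10.15%

Mean R_i = (4.5 + 1.6 + 3.1 − 8.8 + 7.3 − 7.4 + 1.1) / 7 = 0.2000%
Mean R_m = (6.0 + 1.0 + 5.1 − 5.4 + 3.2 − 7.6 − 3.6) / 7 = -0.1857%
Σ(R_i − R̄_i)(R_m − R̄_m) = 167.8300  ⇒  Cov = 167.8300 / 6 = 27.9717
Σ(R_m − R̄_m)² = 172.8886  ⇒  Var(R_m) = 172.8886 / 6 = 28.8148
β = Cov / Var(R_m) = 27.9717 / 28.8148 = 0.9707
MRP = 10.3% − 5.3% = 5.00%
E(R) = R_f + β × MRP = 5.3% + 0.9707 × 5.0% = 10.15%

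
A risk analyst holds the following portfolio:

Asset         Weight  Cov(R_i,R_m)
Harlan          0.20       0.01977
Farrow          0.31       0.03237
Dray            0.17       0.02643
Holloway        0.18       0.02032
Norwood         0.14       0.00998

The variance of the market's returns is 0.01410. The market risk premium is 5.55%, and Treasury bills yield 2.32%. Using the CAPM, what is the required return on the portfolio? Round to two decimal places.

11.58%

β_Harlan = 0.01977 / 0.01410 = 1.4021
β_Farrow = 0.03237 / 0.01410 = 2.2957
β_Dray = 0.02643 / 0.01410 = 1.8745
β_Holloway = 0.02032 / 0.01410 = 1.4411
β_Norwood = 0.00998 / 0.01410 = 0.7078
β_P = Σ w_i β_i = 0.20×1.4021 + 0.31×2.2957 + 0.17×1.8745 + 0.18×1.4411 + 0.14×0.7078 = 1.6692
E(R_P) = R_f + β_P × MRP = 2.32% + 1.6692 × 5.55% = 11.58%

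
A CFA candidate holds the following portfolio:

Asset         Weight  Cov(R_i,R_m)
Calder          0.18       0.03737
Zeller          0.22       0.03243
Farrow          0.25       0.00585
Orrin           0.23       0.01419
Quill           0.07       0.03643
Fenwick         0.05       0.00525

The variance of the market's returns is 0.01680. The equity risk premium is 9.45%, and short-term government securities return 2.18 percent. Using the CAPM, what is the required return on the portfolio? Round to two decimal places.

14.22%

β_Calder = 0.03737 / 0.01680 = 2.2244
β_Zeller = 0.03243 / 0.01680 = 1.9304
β_Farrow = 0.00585 / 0.01680 = 0.3482
β_Orrin = 0.01419 / 0.01680 = 0.8446
β_Quill = 0.03643 / 0.01680 = 2.1685
β_Fenwick = 0.00525 / 0.01680 = 0.3125
β_P = Σ w_i β_i = 0.18×2.2244 + 0.22×1.9304 + 0.25×0.3482 + 0.23×0.8446 + 0.07×2.1685 + 0.05×0.3125 = 1.2738
E(R_P) = R_f + β_P × MRP = 2.18% + 1.2738 × 9.45% = 14.22%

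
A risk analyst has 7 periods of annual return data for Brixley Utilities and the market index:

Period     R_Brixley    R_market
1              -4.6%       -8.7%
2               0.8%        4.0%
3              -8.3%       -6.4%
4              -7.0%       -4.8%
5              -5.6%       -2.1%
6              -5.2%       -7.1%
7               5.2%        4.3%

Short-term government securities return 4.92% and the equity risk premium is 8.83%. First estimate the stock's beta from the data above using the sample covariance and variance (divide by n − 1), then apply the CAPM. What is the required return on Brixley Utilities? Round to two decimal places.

Mean R_i = (-4.6 + 0.8 − 8.3 − 7.0 − 5.6 − 5.2 + 5.2) / 7 = -3.5286%
Mean R_m = (-8.7 + 4.0 − 6.4 − 4.8 − 2.1 − 7.1 + 4.3) / 7 = -2.9714%
Σ(R_i − R̄_i)(R_m − R̄_m) = 127.5857  ⇒  Cov = 127.5857 / 6 = 21.2643
Σ(R_m − R̄_m)² = 167.1943  ⇒  Var(R_m) = 167.1943 / 6 = 27.8657
β = Cov / Var(R_m) = 21.2643 / 27.8657 = 0.7631
E(R) = R_f + β × MRP = 4.92% + 0.7631 × 8.83% = 11.66%

11.66%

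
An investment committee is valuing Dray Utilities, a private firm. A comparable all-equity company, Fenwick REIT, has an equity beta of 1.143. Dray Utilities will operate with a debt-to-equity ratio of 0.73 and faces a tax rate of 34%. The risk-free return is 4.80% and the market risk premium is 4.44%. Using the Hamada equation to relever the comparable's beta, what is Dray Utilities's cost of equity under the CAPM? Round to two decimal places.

β_L = β_U × [1 + (1 − t)(D/E)] = 1.143 × [1 + (1 − 0.34) × 0.73]
    = 1.143 × [1 + 0.66 × 0.73] = 1.143 × 1.4818 = 1.6937
E(R) = R_f + β_L × MRP = 4.80% + 1.6937 × 4.44% = 12.32%

12.32%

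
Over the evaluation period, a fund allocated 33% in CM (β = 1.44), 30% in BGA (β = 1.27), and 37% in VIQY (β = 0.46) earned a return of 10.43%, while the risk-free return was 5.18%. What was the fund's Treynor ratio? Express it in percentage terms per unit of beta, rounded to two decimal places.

β_P = 0.33×1.44 + 0.30×1.27 + 0.37×0.46 = 1.0264
Treynor = (R_P − R_f) / β_P = (10.43% − 5.18%) / 1.0264 = 5.25% / 1.0264 = 5.11%

5.11%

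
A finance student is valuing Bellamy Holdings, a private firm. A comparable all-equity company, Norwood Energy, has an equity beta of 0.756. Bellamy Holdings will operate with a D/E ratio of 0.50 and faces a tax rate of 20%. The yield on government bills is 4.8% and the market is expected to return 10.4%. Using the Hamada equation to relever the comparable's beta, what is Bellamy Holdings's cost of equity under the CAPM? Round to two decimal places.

β_L = β_U × [1 + (1 − t)(D/E)] = 0.756 × [1 + (1 − 0.20) × 0.50]
    = 0.756 × [1 + 0.80 × 0.50] = 0.756 × 1.4000 = 1.0584
MRP = 10.4% − 4.8% = 5.60%
E(R) = R_f + β_L × MRP = 4.8% + 1.0584 × 5.6% = 10.73%

10.73%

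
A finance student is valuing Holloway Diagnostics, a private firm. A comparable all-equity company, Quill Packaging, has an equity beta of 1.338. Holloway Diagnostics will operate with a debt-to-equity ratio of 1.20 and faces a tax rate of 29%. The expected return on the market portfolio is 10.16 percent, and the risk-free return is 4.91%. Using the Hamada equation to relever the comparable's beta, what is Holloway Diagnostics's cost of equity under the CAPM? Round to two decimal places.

17.92%

β_L = β_U × [1 + (1 − t)(D/E)] = 1.338 × [1 + (1 − 0.29) × 1.20]
    = 1.338 × [1 + 0.71 × 1.20] = 1.338 × 1.8520 = 2.4780
MRP = 10.16% − 4.91% = 5.25%
E(R) = R_f + β_L × MRP = 4.91% + 2.4780 × 5.25% = 17.92%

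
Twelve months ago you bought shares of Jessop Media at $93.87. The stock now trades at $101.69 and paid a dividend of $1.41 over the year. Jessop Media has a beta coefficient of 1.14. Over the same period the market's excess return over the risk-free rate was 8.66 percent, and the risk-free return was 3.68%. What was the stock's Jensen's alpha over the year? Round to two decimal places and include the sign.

Realised HPR = (P1 + D1 − P0) / P0 = (101.69 + 1.41 − 93.87) / 93.87 = 9.23 / 93.87 = 9.8327%
CAPM required = R_f + β·MRP = 3.68% + 1.14 × 8.66% = 13.5524%
α = realised − required = 9.8327% − 13.5524% = -3.72%

-3.72%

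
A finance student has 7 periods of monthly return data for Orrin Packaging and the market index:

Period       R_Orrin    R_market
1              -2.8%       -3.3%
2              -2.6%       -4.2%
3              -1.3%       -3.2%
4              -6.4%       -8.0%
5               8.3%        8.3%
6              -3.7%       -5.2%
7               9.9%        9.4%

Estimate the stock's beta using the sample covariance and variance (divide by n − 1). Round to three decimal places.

0.916

Mean R_i = (-2.8 − 2.6 − 1.3 − 6.4 + 8.3 − 3.7 + 9.9) / 7 = 0.2000%
Mean R_m = (-3.3 − 4.2 − 3.2 − 8.0 + 8.3 − 5.2 + 9.4) / 7 = -0.8857%
Σ(R_i − R̄_i)(R_m − R̄_m) = 257.9500  ⇒  Cov = 257.9500 / 6 = 42.9917
Σ(R_m − R̄_m)² = 281.5686  ⇒  Var(R_m) = 281.5686 / 6 = 46.9281
β = Cov / Var(R_m) = 42.9917 / 46.9281 = 0.9161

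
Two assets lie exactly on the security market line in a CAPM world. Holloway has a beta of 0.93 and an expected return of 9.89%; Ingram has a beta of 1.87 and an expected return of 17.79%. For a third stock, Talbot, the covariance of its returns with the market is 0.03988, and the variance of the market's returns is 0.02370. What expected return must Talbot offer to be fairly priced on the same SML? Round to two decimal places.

MRP = (17.79% − 9.89%) / (1.87 − 0.93) = 8.4043%
R_f = 9.89% − 0.93 × 8.4043% = 2.0740%
β_Talbot = Cov / Var(R_m) = 0.03988 / 0.02370 = 1.6827
E(R_Talbot) = R_f + β × MRP = 2.0740% + 1.6827 × 8.4043% = 16.22%

16.22%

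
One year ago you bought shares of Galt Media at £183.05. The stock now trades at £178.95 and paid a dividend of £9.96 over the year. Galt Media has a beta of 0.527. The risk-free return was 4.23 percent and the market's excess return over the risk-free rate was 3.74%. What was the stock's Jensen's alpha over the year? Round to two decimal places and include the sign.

-3.00%

Realised HPR = (P1 + D1 − P0) / P0 = (178.95 + 9.96 − 183.05) / 183.05 = 5.86 / 183.05 = 3.2013%
CAPM required = R_f + β·MRP = 4.23% + 0.527 × 3.74% = 6.20098%
α = realised − required = 3.2013% − 6.20098% = -3.00%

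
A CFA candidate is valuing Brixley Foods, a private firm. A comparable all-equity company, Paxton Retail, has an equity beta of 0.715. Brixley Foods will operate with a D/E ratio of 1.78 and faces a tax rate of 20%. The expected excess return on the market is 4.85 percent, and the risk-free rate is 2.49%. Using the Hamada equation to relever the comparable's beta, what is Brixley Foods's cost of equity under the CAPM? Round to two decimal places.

β_L = β_U × [1 + (1 − t)(D/E)] = 0.715 × [1 + (1 − 0.20) × 1.78]
    = 0.715 × [1 + 0.80 × 1.78] = 0.715 × 2.4240 = 1.7332
E(R) = R_f + β_L × MRP = 2.49% + 1.7332 × 4.85% = 10.90%

10.90%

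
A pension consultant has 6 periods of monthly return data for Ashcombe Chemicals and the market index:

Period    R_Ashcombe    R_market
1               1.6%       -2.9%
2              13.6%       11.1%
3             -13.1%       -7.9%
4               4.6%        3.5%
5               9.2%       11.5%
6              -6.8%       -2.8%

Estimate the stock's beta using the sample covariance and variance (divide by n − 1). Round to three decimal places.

1.161

Mean R_i = (1.6 + 13.6 − 13.1 + 4.6 + 9.2 − 6.8) / 6 = 1.5167%
Mean R_m = (-2.9 + 11.1 − 7.9 + 3.5 + 11.5 − 2.8) / 6 = 2.0833%
Σ(R_i − R̄_i)(R_m − R̄_m) = 371.7917  ⇒  Cov = 371.7917 / 5 = 74.3583
Σ(R_m − R̄_m)² = 320.3283  ⇒  Var(R_m) = 320.3283 / 5 = 64.0657
β = Cov / Var(R_m) = 74.3583 / 64.0657 = 1.1607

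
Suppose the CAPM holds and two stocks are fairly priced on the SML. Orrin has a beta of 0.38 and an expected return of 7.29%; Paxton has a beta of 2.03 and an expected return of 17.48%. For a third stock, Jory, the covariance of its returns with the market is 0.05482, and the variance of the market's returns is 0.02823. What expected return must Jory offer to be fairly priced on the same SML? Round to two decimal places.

MRP = (17.48% − 7.29%) / (2.03 − 0.38) = 6.1758%
R_f = 7.29% − 0.38 × 6.1758% = 4.9432%
β_Jory = Cov / Var(R_m) = 0.05482 / 0.02823 = 1.9419
E(R_Jory) = R_f + β × MRP = 4.9432% + 1.9419 × 6.1758% = 16.94%

16.94%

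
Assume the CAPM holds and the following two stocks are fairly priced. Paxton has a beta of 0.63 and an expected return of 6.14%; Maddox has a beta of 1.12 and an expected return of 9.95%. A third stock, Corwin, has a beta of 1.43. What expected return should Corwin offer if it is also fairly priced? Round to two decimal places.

MRP (SML slope) = (9.95% − 6.14%) / (1.12 − 0.63) = 3.81% / 0.49 = 7.7755%
R_f (intercept) = 6.14% − 0.63 × 7.7755% = 1.2414%
E(R_Corwin) = R_f + β × MRP = 1.2414% + 1.43 × 7.7755% = 12.36%

12.36%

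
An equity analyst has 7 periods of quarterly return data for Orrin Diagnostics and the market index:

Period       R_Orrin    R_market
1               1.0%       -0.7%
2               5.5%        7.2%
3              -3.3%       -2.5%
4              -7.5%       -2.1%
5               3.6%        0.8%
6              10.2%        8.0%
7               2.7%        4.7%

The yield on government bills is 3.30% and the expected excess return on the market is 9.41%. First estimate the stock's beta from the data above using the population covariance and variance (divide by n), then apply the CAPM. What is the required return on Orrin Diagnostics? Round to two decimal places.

Mean R_i = (1.0 + 5.5 − 3.3 − 7.5 + 3.6 + 10.2 + 2.7) / 7 = 1.7429%
Mean R_m = (-0.7 + 7.2 − 2.5 − 2.1 + 0.8 + 8.0 + 4.7) / 7 = 2.2000%
Σ(R_i − R̄_i)(R_m − R̄_m) = 133.2300  ⇒  Cov = 133.2300 / 7 = 19.0329
Σ(R_m − R̄_m)² = 115.8400  ⇒  Var(R_m) = 115.8400 / 7 = 16.5486
β = Cov / Var(R_m) = 19.0329 / 16.5486 = 1.1501
E(R) = R_f + β × MRP = 3.30% + 1.1501 × 9.41% = 14.12%

14.12%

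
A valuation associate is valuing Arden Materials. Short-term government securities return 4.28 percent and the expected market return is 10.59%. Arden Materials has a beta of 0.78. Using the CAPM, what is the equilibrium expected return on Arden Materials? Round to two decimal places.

Market risk premium = E(R_m) − R_f = 10.59% − 4.28% = 6.31%
E(R) = R_f + β × MRP = 4.28% + 0.78 × 6.31% = 9.20%

9.20%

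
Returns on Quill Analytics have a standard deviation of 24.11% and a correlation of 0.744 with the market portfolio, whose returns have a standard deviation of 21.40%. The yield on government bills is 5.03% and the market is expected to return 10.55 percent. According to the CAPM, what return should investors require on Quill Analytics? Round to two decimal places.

β = ρ × σ_i / σ_m = 0.744 × 24.11% / 21.40% = 0.8382
MRP = 10.55% − 5.03% = 5.52%
E(R) = 5.03% + 0.8382 × 5.52% = 9.66%

9.66%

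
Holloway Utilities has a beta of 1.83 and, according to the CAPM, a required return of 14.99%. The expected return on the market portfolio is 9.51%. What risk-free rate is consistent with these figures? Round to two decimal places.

2.91%

E(R) = R_f + β(E(R_m) − R_f) = R_f(1 − β) + β·E(R_m)
14.99% = R_f × (1 − 1.83) + 1.83 × 9.51%
14.99% = R_f × -0.83 + 17.4033%
R_f = (14.99% − 17.4033%) / -0.83 = 2.91%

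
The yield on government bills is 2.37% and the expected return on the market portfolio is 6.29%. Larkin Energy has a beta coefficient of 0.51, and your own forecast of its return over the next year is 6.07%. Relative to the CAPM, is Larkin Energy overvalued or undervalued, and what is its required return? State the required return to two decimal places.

Undervalued; required return 4.37%

MRP = 6.29% − 2.37% = 3.92%
Required return = R_f + β·MRP = 2.37% + 0.51 × 3.92% = 4.37%
Forecast 6.07% > required 4.37% → the stock plots above the SML → undervalued.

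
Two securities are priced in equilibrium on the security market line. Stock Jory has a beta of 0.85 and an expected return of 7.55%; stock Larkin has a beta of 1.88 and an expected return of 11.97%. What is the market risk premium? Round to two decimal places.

Both satisfy E(R) = R_f + β·MRP, so the slope of the SML is
MRP = (11.97% − 7.55%) / (1.88 − 0.85) = 4.42% / 1.03 = 4.2913%

4.29%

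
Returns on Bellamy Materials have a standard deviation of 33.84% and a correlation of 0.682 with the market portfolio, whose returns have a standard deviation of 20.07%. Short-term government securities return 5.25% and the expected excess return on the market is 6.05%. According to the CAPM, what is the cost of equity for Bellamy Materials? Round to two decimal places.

12.21%

β = ρ × σ_i / σ_m = 0.682 × 33.84% / 20.07% = 1.1499
E(R) = 5.25% + 1.1499 × 6.05% = 12.21%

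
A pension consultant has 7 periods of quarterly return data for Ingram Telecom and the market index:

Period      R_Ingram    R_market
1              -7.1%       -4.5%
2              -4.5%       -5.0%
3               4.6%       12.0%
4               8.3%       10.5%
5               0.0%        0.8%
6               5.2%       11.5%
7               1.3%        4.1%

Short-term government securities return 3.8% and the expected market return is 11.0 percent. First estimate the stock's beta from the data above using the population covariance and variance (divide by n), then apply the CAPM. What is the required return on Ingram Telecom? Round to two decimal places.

8.87%

Mean R_i = (-7.1 − 4.5 + 4.6 + 8.3 + 0.0 + 5.2 + 1.3) / 7 = 1.1143%
Mean R_m = (-4.5 − 5.0 + 12.0 + 10.5 + 0.8 + 11.5 + 4.1) / 7 = 4.2000%
Σ(R_i − R̄_i)(R_m − R̄_m) = 229.1700  ⇒  Cov = 229.1700 / 7 = 32.7386
Σ(R_m − R̄_m)² = 325.7200  ⇒  Var(R_m) = 325.7200 / 7 = 46.5314
β = Cov / Var(R_m) = 32.7386 / 46.5314 = 0.7036
MRP = 11.0% − 3.8% = 7.20%
E(R) = R_f + β × MRP = 3.8% + 0.7036 × 7.2% = 8.87%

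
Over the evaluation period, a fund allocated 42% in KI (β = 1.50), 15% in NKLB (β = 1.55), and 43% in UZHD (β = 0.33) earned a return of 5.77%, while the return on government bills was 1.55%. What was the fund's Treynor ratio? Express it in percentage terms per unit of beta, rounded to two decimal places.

β_P = 0.42×1.50 + 0.15×1.55 + 0.43×0.33 = 1.0044
Treynor = (R_P − R_f) / β_P = (5.77% − 1.55%) / 1.0044 = 4.22% / 1.0044 = 4.20%

4.20%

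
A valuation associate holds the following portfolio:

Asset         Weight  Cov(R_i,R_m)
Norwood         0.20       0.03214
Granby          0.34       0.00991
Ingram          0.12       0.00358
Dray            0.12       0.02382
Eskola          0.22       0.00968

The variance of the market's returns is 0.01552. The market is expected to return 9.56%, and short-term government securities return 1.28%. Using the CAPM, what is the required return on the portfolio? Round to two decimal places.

β_Norwood = 0.03214 / 0.01552 = 2.0709
β_Granby = 0.00991 / 0.01552 = 0.6385
β_Ingram = 0.00358 / 0.01552 = 0.2307
β_Dray = 0.02382 / 0.01552 = 1.5348
β_Eskola = 0.00968 / 0.01552 = 0.6237
β_P = Σ w_i β_i = 0.20×2.0709 + 0.34×0.6385 + 0.12×0.2307 + 0.12×1.5348 + 0.22×0.6237 = 0.9803
MRP = 9.56% − 1.28% = 8.28%
E(R_P) = R_f + β_P × MRP = 1.28% + 0.9803 × 8.28% = 9.40%

9.40%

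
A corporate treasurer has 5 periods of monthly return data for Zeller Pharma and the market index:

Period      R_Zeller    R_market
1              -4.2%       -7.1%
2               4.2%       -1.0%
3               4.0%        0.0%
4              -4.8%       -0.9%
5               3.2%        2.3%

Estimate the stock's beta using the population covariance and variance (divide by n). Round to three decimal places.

Mean R_i = (-4.2 + 4.2 + 4.0 − 4.8 + 3.2) / 5 = 0.4800%
Mean R_m = (-7.1 − 1.0 + 0.0 − 0.9 + 2.3) / 5 = -1.3400%
Σ(R_i − R̄_i)(R_m − R̄_m) = 40.5160  ⇒  Cov = 40.5160 / 5 = 8.1032
Σ(R_m − R̄_m)² = 48.5320  ⇒  Var(R_m) = 48.5320 / 5 = 9.7064
β = Cov / Var(R_m) = 8.1032 / 9.7064 = 0.8348

0.835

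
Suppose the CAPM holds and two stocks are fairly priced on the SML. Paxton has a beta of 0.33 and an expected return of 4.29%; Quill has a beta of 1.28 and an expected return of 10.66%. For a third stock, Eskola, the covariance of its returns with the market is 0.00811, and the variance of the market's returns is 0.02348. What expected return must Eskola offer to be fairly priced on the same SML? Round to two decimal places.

MRP = (10.66% − 4.29%) / (1.28 − 0.33) = 6.7053%
R_f = 4.29% − 0.33 × 6.7053% = 2.0773%
β_Eskola = Cov / Var(R_m) = 0.00811 / 0.02348 = 0.3454
E(R_Eskola) = R_f + β × MRP = 2.0773% + 0.3454 × 6.7053% = 4.39%

4.39%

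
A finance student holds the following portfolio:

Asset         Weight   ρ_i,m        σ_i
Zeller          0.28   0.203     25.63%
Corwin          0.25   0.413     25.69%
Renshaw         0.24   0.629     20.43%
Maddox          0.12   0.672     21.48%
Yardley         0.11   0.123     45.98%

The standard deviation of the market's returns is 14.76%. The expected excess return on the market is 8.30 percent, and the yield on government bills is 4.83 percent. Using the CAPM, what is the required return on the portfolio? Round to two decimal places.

10.20%

β_Zeller = 0.203 × 25.63% / 14.76% = 0.3525
β_Corwin = 0.413 × 25.69% / 14.76% = 0.7188
β_Renshaw = 0.629 × 20.43% / 14.76% = 0.8706
β_Maddox = 0.672 × 21.48% / 14.76% = 0.9780
β_Yardley = 0.123 × 45.98% / 14.76% = 0.3832
β_P = Σ w_i β_i = 0.28×0.3525 + 0.25×0.7188 + 0.24×0.8706 + 0.12×0.9780 + 0.11×0.3832 = 0.6469
E(R_P) = R_f + β_P × MRP = 4.83% + 0.6469 × 8.30% = 10.20%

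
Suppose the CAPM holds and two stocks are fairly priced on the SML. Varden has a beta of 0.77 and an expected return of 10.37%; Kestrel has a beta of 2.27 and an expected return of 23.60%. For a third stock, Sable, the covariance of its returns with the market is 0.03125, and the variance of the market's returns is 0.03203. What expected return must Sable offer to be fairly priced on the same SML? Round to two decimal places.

MRP = (23.60% − 10.37%) / (2.27 − 0.77) = 8.8200%
R_f = 10.37% − 0.77 × 8.8200% = 3.5786%
β_Sable = Cov / Var(R_m) = 0.03125 / 0.03203 = 0.9756
E(R_Sable) = R_f + β × MRP = 3.5786% + 0.9756 × 8.8200% = 12.18%

12.18%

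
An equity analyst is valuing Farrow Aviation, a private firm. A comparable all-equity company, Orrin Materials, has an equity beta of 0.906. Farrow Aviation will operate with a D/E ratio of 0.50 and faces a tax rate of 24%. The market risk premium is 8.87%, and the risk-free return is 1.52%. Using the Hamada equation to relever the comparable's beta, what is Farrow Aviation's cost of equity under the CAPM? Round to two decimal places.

β_L = β_U × [1 + (1 − t)(D/E)] = 0.906 × [1 + (1 − 0.24) × 0.50]
    = 0.906 × [1 + 0.76 × 0.50] = 0.906 × 1.3800 = 1.2503
E(R) = R_f + β_L × MRP = 1.52% + 1.2503 × 8.87% = 12.61%

12.61%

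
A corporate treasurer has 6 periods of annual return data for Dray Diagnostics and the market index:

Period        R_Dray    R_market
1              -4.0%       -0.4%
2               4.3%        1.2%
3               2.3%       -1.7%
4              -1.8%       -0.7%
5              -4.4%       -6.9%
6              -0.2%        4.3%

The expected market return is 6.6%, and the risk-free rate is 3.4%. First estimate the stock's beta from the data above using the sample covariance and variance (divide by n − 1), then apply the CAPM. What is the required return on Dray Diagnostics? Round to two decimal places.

Mean R_i = (-4.0 + 4.3 + 2.3 − 1.8 − 4.4 − 0.2) / 6 = -0.6333%
Mean R_m = (-0.4 + 1.2 − 1.7 − 0.7 − 6.9 + 4.3) / 6 = -0.7000%
Σ(R_i − R̄_i)(R_m − R̄_m) = 30.9500  ⇒  Cov = 30.9500 / 5 = 6.1900
Σ(R_m − R̄_m)² = 68.1400  ⇒  Var(R_m) = 68.1400 / 5 = 13.6280
β = Cov / Var(R_m) = 6.1900 / 13.6280 = 0.4542
MRP = 6.6% − 3.4% = 3.20%
E(R) = R_f + β × MRP = 3.4% + 0.4542 × 3.2% = 4.85%

4.85%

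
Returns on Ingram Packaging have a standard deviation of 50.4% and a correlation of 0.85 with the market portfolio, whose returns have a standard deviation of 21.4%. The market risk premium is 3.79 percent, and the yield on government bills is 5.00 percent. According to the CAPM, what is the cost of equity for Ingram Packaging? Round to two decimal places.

12.59%

β = ρ × σ_i / σ_m = 0.85 × 50.4% / 21.4% = 2.0019
E(R) = 5.00% + 2.0019 × 3.79% = 12.59%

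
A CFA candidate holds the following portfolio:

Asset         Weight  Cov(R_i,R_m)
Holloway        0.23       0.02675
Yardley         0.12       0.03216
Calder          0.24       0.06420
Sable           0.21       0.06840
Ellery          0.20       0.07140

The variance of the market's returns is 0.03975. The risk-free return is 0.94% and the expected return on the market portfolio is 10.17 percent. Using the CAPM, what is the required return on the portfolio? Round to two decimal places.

13.49%

β_Holloway = 0.02675 / 0.03975 = 0.6730
β_Yardley = 0.03216 / 0.03975 = 0.8091
β_Calder = 0.06420 / 0.03975 = 1.6151
β_Sable = 0.06840 / 0.03975 = 1.7208
β_Ellery = 0.07140 / 0.03975 = 1.7962
β_P = Σ w_i β_i = 0.23×0.6730 + 0.12×0.8091 + 0.24×1.6151 + 0.21×1.7208 + 0.20×1.7962 = 1.3601
MRP = 10.17% − 0.94% = 9.23%
E(R_P) = R_f + β_P × MRP = 0.94% + 1.3601 × 9.23% = 13.49%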